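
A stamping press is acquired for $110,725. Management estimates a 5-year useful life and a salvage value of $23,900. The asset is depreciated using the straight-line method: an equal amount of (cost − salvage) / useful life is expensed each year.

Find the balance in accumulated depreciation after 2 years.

$34,730

Depreciable base = $110,725 − $23,900 = $86,825.
Annual expense = $86,825 / 5 = $17,365.
End of year 1: book value $93,360.
End of year 2: book value $75,995.
Accumulated through year 2 = $110,725 − $75,995 = $34,730.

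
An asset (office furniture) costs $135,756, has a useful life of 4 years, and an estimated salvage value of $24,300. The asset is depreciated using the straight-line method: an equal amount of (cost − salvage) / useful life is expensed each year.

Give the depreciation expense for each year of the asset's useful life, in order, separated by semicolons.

$27,864; $27,864; $27,864; $27,864

Depreciable base = $135,756 − $24,300 = $111,456.
Annual expense = $111,456 / 4 = $27,864.
End of year 1: book value $107,892.
End of year 2: book value $80,028.
End of year 3: book value $52,164.
End of year 4: book value $24,300.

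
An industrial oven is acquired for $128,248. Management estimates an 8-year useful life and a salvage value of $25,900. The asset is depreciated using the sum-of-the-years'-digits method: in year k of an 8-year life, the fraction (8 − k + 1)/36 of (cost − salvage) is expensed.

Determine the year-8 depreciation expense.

Depreciable base = $128,248 − $25,900 = $102,348.
Sum of the years' digits = 8+7+6+5+4+3+2+1 = 36.
Year 1: $102,348 × 8/36 = $22,744. Book value $105,504.
Year 2: $102,348 × 7/36 = $19,901. Book value $85,603.
Year 3: $102,348 × 6/36 = $17,058. Book value $68,545.
Year 4: $102,348 × 5/36 = $14,215. Book value $54,330.
Year 5: $102,348 × 4/36 = $11,372. Book value $42,958.
Year 6: $102,348 × 3/36 = $8,529. Book value $34,429.
Year 7: $102,348 × 2/36 = $5,686. Book value $28,743.
Year 8: $102,348 × 1/36 = $2,843. Book value $25,900.

$2,843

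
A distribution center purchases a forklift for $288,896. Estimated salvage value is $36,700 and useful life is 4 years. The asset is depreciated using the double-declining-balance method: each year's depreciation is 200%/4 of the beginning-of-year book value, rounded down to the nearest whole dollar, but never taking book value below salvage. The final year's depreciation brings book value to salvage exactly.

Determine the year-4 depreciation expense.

Depreciable base = $288,896 − $36,700 = $252,196.
Year 1: ⌊$288,896 × 200%/4⌋ = $144,448. Book value $144,448.
Year 2: ⌊$144,448 × 200%/4⌋ = $72,224. Book value $72,224.
Year 3: ⌊$72,224 × 200%/4⌋ = $36,112, capped at $35,524. Book value $36,700.
Year 4 (final): $36,700 − $36,700 = $0. Book value $36,700.

$0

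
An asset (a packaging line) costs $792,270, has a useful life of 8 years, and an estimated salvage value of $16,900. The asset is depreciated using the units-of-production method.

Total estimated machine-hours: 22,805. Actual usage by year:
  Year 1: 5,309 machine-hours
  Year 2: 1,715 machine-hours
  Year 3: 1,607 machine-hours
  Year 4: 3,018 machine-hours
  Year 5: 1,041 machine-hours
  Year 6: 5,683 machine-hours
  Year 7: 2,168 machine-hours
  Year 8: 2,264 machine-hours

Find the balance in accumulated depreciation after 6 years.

Depreciable base = $792,270 − $16,900 = $775,370.
Rate = $775,370 / 22,805 machine-hours = $34 per machine-hour.
Year 1: 5,309 × $34 = $180,506. Book value $611,764.
Year 2: 1,715 × $34 = $58,310. Book value $553,454.
Year 3: 1,607 × $34 = $54,638. Book value $498,816.
Year 4: 3,018 × $34 = $102,612. Book value $396,204.
Year 5: 1,041 × $34 = $35,394. Book value $360,810.
Year 6: 5,683 × $34 = $193,222. Book value $167,588.
Accumulated through year 6 = $792,270 − $167,588 = $624,682.

$624,682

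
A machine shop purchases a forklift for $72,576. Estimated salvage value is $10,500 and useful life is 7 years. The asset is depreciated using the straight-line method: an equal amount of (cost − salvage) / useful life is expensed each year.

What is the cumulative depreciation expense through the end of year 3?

Depreciable base = $72,576 − $10,500 = $62,076.
Annual expense = $62,076 / 7 = $8,868.
End of year 1: book value $63,708.
End of year 2: book value $54,840.
End of year 3: book value $45,972.
Accumulated through year 3 = $72,576 − $45,972 = $26,604.

$26,604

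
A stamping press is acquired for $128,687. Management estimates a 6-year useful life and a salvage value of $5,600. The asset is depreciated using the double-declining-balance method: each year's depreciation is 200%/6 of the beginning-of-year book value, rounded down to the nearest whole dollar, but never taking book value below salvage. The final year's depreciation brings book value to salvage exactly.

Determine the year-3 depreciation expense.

Depreciable base = $128,687 − $5,600 = $123,087.
Year 1: ⌊$128,687 × 200%/6⌋ = $42,895. Book value $85,792.
Year 2: ⌊$85,792 × 200%/6⌋ = $28,597. Book value $57,195.
Year 3: ⌊$57,195 × 200%/6⌋ = $19,065. Book value $38,130.

$19,065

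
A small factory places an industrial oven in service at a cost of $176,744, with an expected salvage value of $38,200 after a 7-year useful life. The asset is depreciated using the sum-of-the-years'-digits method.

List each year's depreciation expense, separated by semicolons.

Depreciable base = $176,744 − $38,200 = $138,544.
Sum of the years' digits = 7+6+5+4+3+2+1 = 28.
Year 1: $138,544 × 7/28 = $34,636. Book value $142,108.
Year 2: $138,544 × 6/28 = $29,688. Book value $112,420.
Year 3: $138,544 × 5/28 = $24,740. Book value $87,680.
Year 4: $138,544 × 4/28 = $19,792. Book value $67,888.
Year 5: $138,544 × 3/28 = $14,844. Book value $53,044.
Year 6: $138,544 × 2/28 = $9,896. Book value $43,148.
Year 7: $138,544 × 1/28 = $4,948. Book value $38,200.

$34,636; $29,688; $24,740; $19,792; $14,844; $9,896; $4,948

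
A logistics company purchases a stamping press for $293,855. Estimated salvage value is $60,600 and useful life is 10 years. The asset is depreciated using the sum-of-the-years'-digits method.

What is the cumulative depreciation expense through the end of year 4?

$144,194

Depreciable base = $293,855 − $60,600 = $233,255.
Sum of the years' digits = 10+9+8+7+6+5+4+3+2+1 = 55.
Year 1: $233,255 × 10/55 = $42,410. Book value $251,445.
Year 2: $233,255 × 9/55 = $38,169. Book value $213,276.
Year 3: $233,255 × 8/55 = $33,928. Book value $179,348.
Year 4: $233,255 × 7/55 = $29,687. Book value $149,661.
Accumulated through year 4 = $293,855 − $149,661 = $144,194.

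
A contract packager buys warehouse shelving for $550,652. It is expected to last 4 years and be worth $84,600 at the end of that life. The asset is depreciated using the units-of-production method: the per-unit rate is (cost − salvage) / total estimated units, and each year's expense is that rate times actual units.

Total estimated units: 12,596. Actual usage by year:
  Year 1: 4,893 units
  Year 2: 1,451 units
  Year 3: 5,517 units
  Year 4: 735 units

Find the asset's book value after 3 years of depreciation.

Depreciable base = $550,652 − $84,600 = $466,052.
Rate = $466,052 / 12,596 units = $37 per unit.
Year 1: 4,893 × $37 = $181,041. Book value $369,611.
Year 2: 1,451 × $37 = $53,687. Book value $315,924.
Year 3: 5,517 × $37 = $204,129. Book value $111,795.

$111,795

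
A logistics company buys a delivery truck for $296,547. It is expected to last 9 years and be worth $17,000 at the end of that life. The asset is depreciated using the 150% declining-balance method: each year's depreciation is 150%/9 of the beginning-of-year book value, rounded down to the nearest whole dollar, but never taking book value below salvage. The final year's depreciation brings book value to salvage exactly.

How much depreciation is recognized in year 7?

Depreciable base = $296,547 − $17,000 = $279,547.
Year 1: ⌊$296,547 × 150%/9⌋ = $49,424. Book value $247,123.
Year 2: ⌊$247,123 × 150%/9⌋ = $41,187. Book value $205,936.
Year 3: ⌊$205,936 × 150%/9⌋ = $34,322. Book value $171,614.
Year 4: ⌊$171,614 × 150%/9⌋ = $28,602. Book value $143,012.
Year 5: ⌊$143,012 × 150%/9⌋ = $23,835. Book value $119,177.
Year 6: ⌊$119,177 × 150%/9⌋ = $19,862. Book value $99,315.
Year 7: ⌊$99,315 × 150%/9⌋ = $16,552. Book value $82,763.

$16,552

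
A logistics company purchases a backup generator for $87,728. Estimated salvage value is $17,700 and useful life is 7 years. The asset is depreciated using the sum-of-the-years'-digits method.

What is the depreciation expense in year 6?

$5,002

Depreciable base = $87,728 − $17,700 = $70,028.
Sum of the years' digits = 7+6+5+4+3+2+1 = 28.
Year 1: $70,028 × 7/28 = $17,507. Book value $70,221.
Year 2: $70,028 × 6/28 = $15,006. Book value $55,215.
Year 3: $70,028 × 5/28 = $12,505. Book value $42,710.
Year 4: $70,028 × 4/28 = $10,004. Book value $32,706.
Year 5: $70,028 × 3/28 = $7,503. Book value $25,203.
Year 6: $70,028 × 2/28 = $5,002. Book value $20,201.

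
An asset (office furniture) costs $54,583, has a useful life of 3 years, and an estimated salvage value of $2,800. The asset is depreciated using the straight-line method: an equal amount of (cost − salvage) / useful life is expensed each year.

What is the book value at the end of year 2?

$20,061

Depreciable base = $54,583 − $2,800 = $51,783.
Annual expense = $51,783 / 3 = $17,261.
End of year 1: book value $37,322.
End of year 2: book value $20,061.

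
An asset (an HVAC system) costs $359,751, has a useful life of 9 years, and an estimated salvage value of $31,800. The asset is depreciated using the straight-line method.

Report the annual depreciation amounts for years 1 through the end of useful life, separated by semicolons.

Depreciable base = $359,751 − $31,800 = $327,951.
Annual expense = $327,951 / 9 = $36,439.
End of year 1: book value $323,312.
End of year 2: book value $286,873.
End of year 3: book value $250,434.
End of year 4: book value $213,995.
End of year 5: book value $177,556.
End of year 6: book value $141,117.
End of year 7: book value $104,678.
End of year 8: book value $68,239.
End of year 9: book value $31,800.

$36,439; $36,439; $36,439; $36,439; $36,439; $36,439; $36,439; $36,439; $36,439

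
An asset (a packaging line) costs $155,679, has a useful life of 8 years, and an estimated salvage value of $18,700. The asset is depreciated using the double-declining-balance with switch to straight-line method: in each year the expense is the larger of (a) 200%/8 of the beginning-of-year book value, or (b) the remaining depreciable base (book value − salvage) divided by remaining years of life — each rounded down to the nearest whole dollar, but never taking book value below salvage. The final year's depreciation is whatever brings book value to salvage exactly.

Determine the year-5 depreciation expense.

$12,314

Depreciable base = $155,679 − $18,700 = $136,979.
Year 1: DB = ⌊$155,679 × 200%/8⌋ = $38,919; SL = ⌊$136,979/8⌋ = $17,122 → take DB $38,919. Book value $116,760.
Year 2: DB = ⌊$116,760 × 200%/8⌋ = $29,190; SL = ⌊$98,060/7⌋ = $14,008 → take DB $29,190. Book value $87,570.
Year 3: DB = ⌊$87,570 × 200%/8⌋ = $21,892; SL = ⌊$68,870/6⌋ = $11,478 → take DB $21,892. Book value $65,678.
Year 4: DB = ⌊$65,678 × 200%/8⌋ = $16,419; SL = ⌊$46,978/5⌋ = $9,395 → take DB $16,419. Book value $49,259.
Year 5: DB = ⌊$49,259 × 200%/8⌋ = $12,314; SL = ⌊$30,559/4⌋ = $7,639 → take DB $12,314. Book value $36,945.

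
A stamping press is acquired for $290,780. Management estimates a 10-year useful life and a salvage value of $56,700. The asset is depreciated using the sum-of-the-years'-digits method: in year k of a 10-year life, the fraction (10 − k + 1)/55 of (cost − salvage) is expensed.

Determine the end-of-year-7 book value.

$82,236

Depreciable base = $290,780 − $56,700 = $234,080.
Sum of the years' digits = 10+9+8+7+6+5+4+3+2+1 = 55.
Year 1: $234,080 × 10/55 = $42,560. Book value $248,220.
Year 2: $234,080 × 9/55 = $38,304. Book value $209,916.
Year 3: $234,080 × 8/55 = $34,048. Book value $175,868.
Year 4: $234,080 × 7/55 = $29,792. Book value $146,076.
Year 5: $234,080 × 6/55 = $25,536. Book value $120,540.
Year 6: $234,080 × 5/55 = $21,280. Book value $99,260.
Year 7: $234,080 × 4/55 = $17,024. Book value $82,236.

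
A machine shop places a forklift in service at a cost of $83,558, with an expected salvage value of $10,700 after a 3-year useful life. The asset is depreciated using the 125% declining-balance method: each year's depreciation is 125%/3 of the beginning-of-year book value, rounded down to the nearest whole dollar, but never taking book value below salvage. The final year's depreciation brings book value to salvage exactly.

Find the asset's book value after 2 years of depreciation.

$28,434

Depreciable base = $83,558 − $10,700 = $72,858.
Year 1: ⌊$83,558 × 125%/3⌋ = $34,815. Book value $48,743.
Year 2: ⌊$48,743 × 125%/3⌋ = $20,309. Book value $28,434.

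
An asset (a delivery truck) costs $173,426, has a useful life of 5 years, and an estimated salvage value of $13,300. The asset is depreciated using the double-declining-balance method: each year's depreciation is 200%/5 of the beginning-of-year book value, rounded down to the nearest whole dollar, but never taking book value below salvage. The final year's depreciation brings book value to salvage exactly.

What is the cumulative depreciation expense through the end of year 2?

$110,992

Depreciable base = $173,426 − $13,300 = $160,126.
Year 1: ⌊$173,426 × 200%/5⌋ = $69,370. Book value $104,056.
Year 2: ⌊$104,056 × 200%/5⌋ = $41,622. Book value $62,434.
Accumulated through year 2 = $173,426 − $62,434 = $110,992.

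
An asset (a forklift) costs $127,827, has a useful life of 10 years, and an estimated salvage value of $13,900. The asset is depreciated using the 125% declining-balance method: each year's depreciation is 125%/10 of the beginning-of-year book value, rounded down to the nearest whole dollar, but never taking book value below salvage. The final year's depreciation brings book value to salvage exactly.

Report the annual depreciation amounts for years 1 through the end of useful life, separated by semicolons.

$15,978; $13,981; $12,233; $10,704; $9,366; $8,195; $7,171; $6,274; $5,490; $24,535

Depreciable base = $127,827 − $13,900 = $113,927.
Year 1: ⌊$127,827 × 125%/10⌋ = $15,978. Book value $111,849.
Year 2: ⌊$111,849 × 125%/10⌋ = $13,981. Book value $97,868.
Year 3: ⌊$97,868 × 125%/10⌋ = $12,233. Book value $85,635.
Year 4: ⌊$85,635 × 125%/10⌋ = $10,704. Book value $74,931.
Year 5: ⌊$74,931 × 125%/10⌋ = $9,366. Book value $65,565.
Year 6: ⌊$65,565 × 125%/10⌋ = $8,195. Book value $57,370.
Year 7: ⌊$57,370 × 125%/10⌋ = $7,171. Book value $50,199.
Year 8: ⌊$50,199 × 125%/10⌋ = $6,274. Book value $43,925.
Year 9: ⌊$43,925 × 125%/10⌋ = $5,490. Book value $38,435.
Year 10 (final): $38,435 − $13,900 = $24,535. Book value $13,900.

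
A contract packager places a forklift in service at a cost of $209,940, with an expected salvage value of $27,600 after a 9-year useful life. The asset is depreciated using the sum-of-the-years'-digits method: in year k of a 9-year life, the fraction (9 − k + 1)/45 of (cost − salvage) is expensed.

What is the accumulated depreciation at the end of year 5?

Depreciable base = $209,940 − $27,600 = $182,340.
Sum of the years' digits = 9+8+7+6+5+4+3+2+1 = 45.
Year 1: $182,340 × 9/45 = $36,468. Book value $173,472.
Year 2: $182,340 × 8/45 = $32,416. Book value $141,056.
Year 3: $182,340 × 7/45 = $28,364. Book value $112,692.
Year 4: $182,340 × 6/45 = $24,312. Book value $88,380.
Year 5: $182,340 × 5/45 = $20,260. Book value $68,120.
Accumulated through year 5 = $209,940 − $68,120 = $141,820.

$141,820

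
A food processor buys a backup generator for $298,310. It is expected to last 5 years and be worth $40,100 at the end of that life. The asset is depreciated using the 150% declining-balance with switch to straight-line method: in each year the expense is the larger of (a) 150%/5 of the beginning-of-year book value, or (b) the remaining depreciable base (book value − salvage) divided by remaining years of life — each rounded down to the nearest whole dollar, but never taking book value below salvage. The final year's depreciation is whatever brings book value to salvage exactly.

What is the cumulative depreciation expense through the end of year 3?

Depreciable base = $298,310 − $40,100 = $258,210.
Year 1: DB = ⌊$298,310 × 150%/5⌋ = $89,493; SL = ⌊$258,210/5⌋ = $51,642 → take DB $89,493. Book value $208,817.
Year 2: DB = ⌊$208,817 × 150%/5⌋ = $62,645; SL = ⌊$168,717/4⌋ = $42,179 → take DB $62,645. Book value $146,172.
Year 3: DB = ⌊$146,172 × 150%/5⌋ = $43,851; SL = ⌊$106,072/3⌋ = $35,357 → take DB $43,851. Book value $102,321.
Accumulated through year 3 = $298,310 − $102,321 = $195,989.

$195,989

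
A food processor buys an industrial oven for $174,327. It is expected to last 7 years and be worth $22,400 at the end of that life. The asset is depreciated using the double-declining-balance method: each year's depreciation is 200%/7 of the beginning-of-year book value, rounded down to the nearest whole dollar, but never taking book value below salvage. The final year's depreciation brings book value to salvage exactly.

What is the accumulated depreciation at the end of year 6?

$151,173

Depreciable base = $174,327 − $22,400 = $151,927.
Year 1: ⌊$174,327 × 200%/7⌋ = $49,807. Book value $124,520.
Year 2: ⌊$124,520 × 200%/7⌋ = $35,577. Book value $88,943.
Year 3: ⌊$88,943 × 200%/7⌋ = $25,412. Book value $63,531.
Year 4: ⌊$63,531 × 200%/7⌋ = $18,151. Book value $45,380.
Year 5: ⌊$45,380 × 200%/7⌋ = $12,965. Book value $32,415.
Year 6: ⌊$32,415 × 200%/7⌋ = $9,261. Book value $23,154.
Accumulated through year 6 = $174,327 − $23,154 = $151,173.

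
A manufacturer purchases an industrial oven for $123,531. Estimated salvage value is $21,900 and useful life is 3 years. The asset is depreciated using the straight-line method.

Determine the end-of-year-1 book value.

$89,654

Depreciable base = $123,531 − $21,900 = $101,631.
Annual expense = $101,631 / 3 = $33,877.
End of year 1: book value $89,654.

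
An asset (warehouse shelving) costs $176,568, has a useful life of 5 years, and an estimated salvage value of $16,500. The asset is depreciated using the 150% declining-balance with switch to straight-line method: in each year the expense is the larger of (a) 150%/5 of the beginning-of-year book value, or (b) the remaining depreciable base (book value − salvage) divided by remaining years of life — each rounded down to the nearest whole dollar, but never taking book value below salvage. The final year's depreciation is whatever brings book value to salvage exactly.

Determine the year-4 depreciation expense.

$22,032

Depreciable base = $176,568 − $16,500 = $160,068.
Year 1: DB = ⌊$176,568 × 150%/5⌋ = $52,970; SL = ⌊$160,068/5⌋ = $32,013 → take DB $52,970. Book value $123,598.
Year 2: DB = ⌊$123,598 × 150%/5⌋ = $37,079; SL = ⌊$107,098/4⌋ = $26,774 → take DB $37,079. Book value $86,519.
Year 3: DB = ⌊$86,519 × 150%/5⌋ = $25,955; SL = ⌊$70,019/3⌋ = $23,339 → take DB $25,955. Book value $60,564.
Year 4: DB = ⌊$60,564 × 150%/5⌋ = $18,169; SL = ⌊$44,064/2⌋ = $22,032 → take SL $22,032. Book value $38,532.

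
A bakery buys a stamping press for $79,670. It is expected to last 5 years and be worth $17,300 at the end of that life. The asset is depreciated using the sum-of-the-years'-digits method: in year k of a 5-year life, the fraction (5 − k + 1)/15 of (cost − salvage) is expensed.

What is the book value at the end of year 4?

Depreciable base = $79,670 − $17,300 = $62,370.
Sum of the years' digits = 5+4+3+2+1 = 15.
Year 1: $62,370 × 5/15 = $20,790. Book value $58,880.
Year 2: $62,370 × 4/15 = $16,632. Book value $42,248.
Year 3: $62,370 × 3/15 = $12,474. Book value $29,774.
Year 4: $62,370 × 2/15 = $8,316. Book value $21,458.

$21,458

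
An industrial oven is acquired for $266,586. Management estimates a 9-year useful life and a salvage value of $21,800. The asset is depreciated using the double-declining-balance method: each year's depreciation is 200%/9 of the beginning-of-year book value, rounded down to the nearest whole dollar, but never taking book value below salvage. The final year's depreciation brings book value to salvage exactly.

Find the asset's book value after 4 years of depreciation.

$97,559

Depreciable base = $266,586 − $21,800 = $244,786.
Year 1: ⌊$266,586 × 200%/9⌋ = $59,241. Book value $207,345.
Year 2: ⌊$207,345 × 200%/9⌋ = $46,076. Book value $161,269.
Year 3: ⌊$161,269 × 200%/9⌋ = $35,837. Book value $125,432.
Year 4: ⌊$125,432 × 200%/9⌋ = $27,873. Book value $97,559.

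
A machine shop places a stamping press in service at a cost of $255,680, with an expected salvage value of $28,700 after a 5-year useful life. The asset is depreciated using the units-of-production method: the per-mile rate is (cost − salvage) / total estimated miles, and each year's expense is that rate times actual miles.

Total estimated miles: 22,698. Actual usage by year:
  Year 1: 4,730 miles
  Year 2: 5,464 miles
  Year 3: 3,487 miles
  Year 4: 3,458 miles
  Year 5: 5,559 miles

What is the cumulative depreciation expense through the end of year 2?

Depreciable base = $255,680 − $28,700 = $226,980.
Rate = $226,980 / 22,698 miles = $10 per mile.
Year 1: 4,730 × $10 = $47,300. Book value $208,380.
Year 2: 5,464 × $10 = $54,640. Book value $153,740.
Accumulated through year 2 = $255,680 − $153,740 = $101,940.

$101,940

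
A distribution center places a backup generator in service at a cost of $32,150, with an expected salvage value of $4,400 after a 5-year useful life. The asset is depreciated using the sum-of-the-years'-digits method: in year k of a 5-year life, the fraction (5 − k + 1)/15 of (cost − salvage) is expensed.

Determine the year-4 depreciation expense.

$3,700

Depreciable base = $32,150 − $4,400 = $27,750.
Sum of the years' digits = 5+4+3+2+1 = 15.
Year 1: $27,750 × 5/15 = $9,250. Book value $22,900.
Year 2: $27,750 × 4/15 = $7,400. Book value $15,500.
Year 3: $27,750 × 3/15 = $5,550. Book value $9,950.
Year 4: $27,750 × 2/15 = $3,700. Book value $6,250.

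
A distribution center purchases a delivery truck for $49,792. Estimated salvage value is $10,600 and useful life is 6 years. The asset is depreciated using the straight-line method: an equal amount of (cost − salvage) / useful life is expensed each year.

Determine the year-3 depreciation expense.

Depreciable base = $49,792 − $10,600 = $39,192.
Annual expense = $39,192 / 6 = $6,532.

$6,532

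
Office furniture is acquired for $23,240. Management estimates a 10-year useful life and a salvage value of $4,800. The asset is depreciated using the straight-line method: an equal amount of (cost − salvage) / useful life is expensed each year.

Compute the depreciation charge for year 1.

$1,844

Depreciable base = $23,240 − $4,800 = $18,440.
Annual expense = $18,440 / 10 = $1,844.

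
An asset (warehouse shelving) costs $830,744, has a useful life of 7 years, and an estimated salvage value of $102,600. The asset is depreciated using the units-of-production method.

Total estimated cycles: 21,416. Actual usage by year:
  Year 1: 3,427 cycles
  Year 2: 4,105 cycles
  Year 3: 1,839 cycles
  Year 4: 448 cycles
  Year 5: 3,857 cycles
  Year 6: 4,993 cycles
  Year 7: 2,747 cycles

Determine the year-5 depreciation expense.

$131,138

Depreciable base = $830,744 − $102,600 = $728,144.
Rate = $728,144 / 21,416 cycles = $34 per cycle.
Year 1: 3,427 × $34 = $116,518. Book value $714,226.
Year 2: 4,105 × $34 = $139,570. Book value $574,656.
Year 3: 1,839 × $34 = $62,526. Book value $512,130.
Year 4: 448 × $34 = $15,232. Book value $496,898.
Year 5: 3,857 × $34 = $131,138. Book value $365,760.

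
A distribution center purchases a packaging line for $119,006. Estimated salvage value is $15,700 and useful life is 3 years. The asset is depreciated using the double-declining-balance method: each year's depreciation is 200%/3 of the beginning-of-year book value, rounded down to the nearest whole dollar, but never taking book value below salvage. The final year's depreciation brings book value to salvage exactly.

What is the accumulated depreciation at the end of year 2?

Depreciable base = $119,006 − $15,700 = $103,306.
Year 1: ⌊$119,006 × 200%/3⌋ = $79,337. Book value $39,669.
Year 2: ⌊$39,669 × 200%/3⌋ = $26,446, capped at $23,969. Book value $15,700.
Accumulated through year 2 = $119,006 − $15,700 = $103,306.

$103,306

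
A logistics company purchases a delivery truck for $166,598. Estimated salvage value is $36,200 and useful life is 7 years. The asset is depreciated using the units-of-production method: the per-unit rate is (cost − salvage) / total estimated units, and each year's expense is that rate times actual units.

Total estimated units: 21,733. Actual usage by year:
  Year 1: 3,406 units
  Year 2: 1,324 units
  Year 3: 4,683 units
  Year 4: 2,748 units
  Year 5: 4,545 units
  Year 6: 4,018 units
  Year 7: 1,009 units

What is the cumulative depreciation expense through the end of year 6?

$124,344

Depreciable base = $166,598 − $36,200 = $130,398.
Rate = $130,398 / 21,733 units = $6 per unit.
Year 1: 3,406 × $6 = $20,436. Book value $146,162.
Year 2: 1,324 × $6 = $7,944. Book value $138,218.
Year 3: 4,683 × $6 = $28,098. Book value $110,120.
Year 4: 2,748 × $6 = $16,488. Book value $93,632.
Year 5: 4,545 × $6 = $27,270. Book value $66,362.
Year 6: 4,018 × $6 = $24,108. Book value $42,254.
Accumulated through year 6 = $166,598 − $42,254 = $124,344.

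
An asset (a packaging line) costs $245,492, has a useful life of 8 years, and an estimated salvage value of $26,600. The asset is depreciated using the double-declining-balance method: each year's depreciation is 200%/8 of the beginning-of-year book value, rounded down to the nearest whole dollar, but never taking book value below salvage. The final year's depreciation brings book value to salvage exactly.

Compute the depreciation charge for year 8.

Depreciable base = $245,492 − $26,600 = $218,892.
Year 1: ⌊$245,492 × 200%/8⌋ = $61,373. Book value $184,119.
Year 2: ⌊$184,119 × 200%/8⌋ = $46,029. Book value $138,090.
Year 3: ⌊$138,090 × 200%/8⌋ = $34,522. Book value $103,568.
Year 4: ⌊$103,568 × 200%/8⌋ = $25,892. Book value $77,676.
Year 5: ⌊$77,676 × 200%/8⌋ = $19,419. Book value $58,257.
Year 6: ⌊$58,257 × 200%/8⌋ = $14,564. Book value $43,693.
Year 7: ⌊$43,693 × 200%/8⌋ = $10,923. Book value $32,770.
Year 8 (final): $32,770 − $26,600 = $6,170. Book value $26,600.

$6,170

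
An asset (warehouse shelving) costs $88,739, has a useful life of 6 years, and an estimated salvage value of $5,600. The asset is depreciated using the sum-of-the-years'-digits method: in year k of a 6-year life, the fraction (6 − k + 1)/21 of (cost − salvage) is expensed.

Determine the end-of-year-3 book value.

Depreciable base = $88,739 − $5,600 = $83,139.
Sum of the years' digits = 6+5+4+3+2+1 = 21.
Year 1: $83,139 × 6/21 = $23,754. Book value $64,985.
Year 2: $83,139 × 5/21 = $19,795. Book value $45,190.
Year 3: $83,139 × 4/21 = $15,836. Book value $29,354.

$29,354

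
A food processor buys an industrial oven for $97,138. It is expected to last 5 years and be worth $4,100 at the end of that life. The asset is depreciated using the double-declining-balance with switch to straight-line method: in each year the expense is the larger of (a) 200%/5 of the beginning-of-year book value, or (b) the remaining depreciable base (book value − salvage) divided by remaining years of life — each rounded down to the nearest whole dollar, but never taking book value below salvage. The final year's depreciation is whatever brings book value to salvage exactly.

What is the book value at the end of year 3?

Depreciable base = $97,138 − $4,100 = $93,038.
Year 1: DB = ⌊$97,138 × 200%/5⌋ = $38,855; SL = ⌊$93,038/5⌋ = $18,607 → take DB $38,855. Book value $58,283.
Year 2: DB = ⌊$58,283 × 200%/5⌋ = $23,313; SL = ⌊$54,183/4⌋ = $13,545 → take DB $23,313. Book value $34,970.
Year 3: DB = ⌊$34,970 × 200%/5⌋ = $13,988; SL = ⌊$30,870/3⌋ = $10,290 → take DB $13,988. Book value $20,982.

$20,982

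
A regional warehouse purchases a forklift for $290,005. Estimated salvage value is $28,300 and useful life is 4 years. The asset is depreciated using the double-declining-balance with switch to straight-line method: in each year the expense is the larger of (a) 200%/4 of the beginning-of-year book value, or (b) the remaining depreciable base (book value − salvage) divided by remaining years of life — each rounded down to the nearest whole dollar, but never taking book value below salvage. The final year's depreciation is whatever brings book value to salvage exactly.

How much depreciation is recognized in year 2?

$72,501

Depreciable base = $290,005 − $28,300 = $261,705.
Year 1: DB = ⌊$290,005 × 200%/4⌋ = $145,002; SL = ⌊$261,705/4⌋ = $65,426 → take DB $145,002. Book value $145,003.
Year 2: DB = ⌊$145,003 × 200%/4⌋ = $72,501; SL = ⌊$116,703/3⌋ = $38,901 → take DB $72,501. Book value $72,502.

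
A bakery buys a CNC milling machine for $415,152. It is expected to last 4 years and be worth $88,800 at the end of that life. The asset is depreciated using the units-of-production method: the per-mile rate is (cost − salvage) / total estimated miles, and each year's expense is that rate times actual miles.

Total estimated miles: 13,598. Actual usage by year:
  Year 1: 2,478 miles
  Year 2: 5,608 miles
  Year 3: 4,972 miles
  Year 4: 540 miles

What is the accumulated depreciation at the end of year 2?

Depreciable base = $415,152 − $88,800 = $326,352.
Rate = $326,352 / 13,598 miles = $24 per mile.
Year 1: 2,478 × $24 = $59,472. Book value $355,680.
Year 2: 5,608 × $24 = $134,592. Book value $221,088.
Accumulated through year 2 = $415,152 − $221,088 = $194,064.

$194,064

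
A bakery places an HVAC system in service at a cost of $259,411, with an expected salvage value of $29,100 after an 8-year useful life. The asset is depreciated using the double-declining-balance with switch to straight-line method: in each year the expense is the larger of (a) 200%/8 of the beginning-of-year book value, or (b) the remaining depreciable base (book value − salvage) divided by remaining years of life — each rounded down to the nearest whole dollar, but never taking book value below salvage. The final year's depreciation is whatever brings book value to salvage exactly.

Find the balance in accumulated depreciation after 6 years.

$213,241

Depreciable base = $259,411 − $29,100 = $230,311.
Year 1: DB = ⌊$259,411 × 200%/8⌋ = $64,852; SL = ⌊$230,311/8⌋ = $28,788 → take DB $64,852. Book value $194,559.
Year 2: DB = ⌊$194,559 × 200%/8⌋ = $48,639; SL = ⌊$165,459/7⌋ = $23,637 → take DB $48,639. Book value $145,920.
Year 3: DB = ⌊$145,920 × 200%/8⌋ = $36,480; SL = ⌊$116,820/6⌋ = $19,470 → take DB $36,480. Book value $109,440.
Year 4: DB = ⌊$109,440 × 200%/8⌋ = $27,360; SL = ⌊$80,340/5⌋ = $16,068 → take DB $27,360. Book value $82,080.
Year 5: DB = ⌊$82,080 × 200%/8⌋ = $20,520; SL = ⌊$52,980/4⌋ = $13,245 → take DB $20,520. Book value $61,560.
Year 6: DB = ⌊$61,560 × 200%/8⌋ = $15,390; SL = ⌊$32,460/3⌋ = $10,820 → take DB $15,390. Book value $46,170.
Accumulated through year 6 = $259,411 − $46,170 = $213,241.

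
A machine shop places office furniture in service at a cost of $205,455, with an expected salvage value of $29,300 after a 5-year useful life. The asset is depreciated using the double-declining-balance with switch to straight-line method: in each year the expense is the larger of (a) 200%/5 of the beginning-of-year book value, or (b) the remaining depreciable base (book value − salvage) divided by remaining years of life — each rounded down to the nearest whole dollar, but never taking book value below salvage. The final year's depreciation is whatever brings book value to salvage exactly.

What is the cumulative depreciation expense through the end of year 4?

Depreciable base = $205,455 − $29,300 = $176,155.
Year 1: DB = ⌊$205,455 × 200%/5⌋ = $82,182; SL = ⌊$176,155/5⌋ = $35,231 → take DB $82,182. Book value $123,273.
Year 2: DB = ⌊$123,273 × 200%/5⌋ = $49,309; SL = ⌊$93,973/4⌋ = $23,493 → take DB $49,309. Book value $73,964.
Year 3: DB = ⌊$73,964 × 200%/5⌋ = $29,585; SL = ⌊$44,664/3⌋ = $14,888 → take DB $29,585. Book value $44,379.
Year 4: DB = ⌊$44,379 × 200%/5⌋ = $17,751; SL = ⌊$15,079/2⌋ = $7,539 → take DB $17,751, capped at $15,079. Book value $29,300.
Accumulated through year 4 = $205,455 − $29,300 = $176,155.

$176,155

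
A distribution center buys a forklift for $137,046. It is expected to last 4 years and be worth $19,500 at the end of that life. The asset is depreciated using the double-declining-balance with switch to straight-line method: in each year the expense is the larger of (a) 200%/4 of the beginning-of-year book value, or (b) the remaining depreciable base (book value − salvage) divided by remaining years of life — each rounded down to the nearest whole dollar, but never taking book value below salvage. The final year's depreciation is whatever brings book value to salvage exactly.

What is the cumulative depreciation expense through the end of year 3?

Depreciable base = $137,046 − $19,500 = $117,546.
Year 1: DB = ⌊$137,046 × 200%/4⌋ = $68,523; SL = ⌊$117,546/4⌋ = $29,386 → take DB $68,523. Book value $68,523.
Year 2: DB = ⌊$68,523 × 200%/4⌋ = $34,261; SL = ⌊$49,023/3⌋ = $16,341 → take DB $34,261. Book value $34,262.
Year 3: DB = ⌊$34,262 × 200%/4⌋ = $17,131; SL = ⌊$14,762/2⌋ = $7,381 → take DB $17,131, capped at $14,762. Book value $19,500.
Accumulated through year 3 = $137,046 − $19,500 = $117,546.

$117,546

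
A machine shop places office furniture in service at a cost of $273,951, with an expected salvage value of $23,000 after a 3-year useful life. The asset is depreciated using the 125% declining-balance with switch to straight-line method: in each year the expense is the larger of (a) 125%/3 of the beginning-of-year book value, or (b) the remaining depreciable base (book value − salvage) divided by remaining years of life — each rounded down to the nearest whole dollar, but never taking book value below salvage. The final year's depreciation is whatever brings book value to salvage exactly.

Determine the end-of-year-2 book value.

Depreciable base = $273,951 − $23,000 = $250,951.
Year 1: DB = ⌊$273,951 × 125%/3⌋ = $114,146; SL = ⌊$250,951/3⌋ = $83,650 → take DB $114,146. Book value $159,805.
Year 2: DB = ⌊$159,805 × 125%/3⌋ = $66,585; SL = ⌊$136,805/2⌋ = $68,402 → take SL $68,402. Book value $91,403.

$91,403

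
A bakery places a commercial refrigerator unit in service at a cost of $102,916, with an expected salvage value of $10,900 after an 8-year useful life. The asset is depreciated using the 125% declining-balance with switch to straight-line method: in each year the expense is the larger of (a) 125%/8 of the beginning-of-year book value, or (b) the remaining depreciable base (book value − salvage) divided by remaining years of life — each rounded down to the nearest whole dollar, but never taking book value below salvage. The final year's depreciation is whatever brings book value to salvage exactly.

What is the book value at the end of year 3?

Depreciable base = $102,916 − $10,900 = $92,016.
Year 1: DB = ⌊$102,916 × 125%/8⌋ = $16,080; SL = ⌊$92,016/8⌋ = $11,502 → take DB $16,080. Book value $86,836.
Year 2: DB = ⌊$86,836 × 125%/8⌋ = $13,568; SL = ⌊$75,936/7⌋ = $10,848 → take DB $13,568. Book value $73,268.
Year 3: DB = ⌊$73,268 × 125%/8⌋ = $11,448; SL = ⌊$62,368/6⌋ = $10,394 → take DB $11,448. Book value $61,820.

$61,820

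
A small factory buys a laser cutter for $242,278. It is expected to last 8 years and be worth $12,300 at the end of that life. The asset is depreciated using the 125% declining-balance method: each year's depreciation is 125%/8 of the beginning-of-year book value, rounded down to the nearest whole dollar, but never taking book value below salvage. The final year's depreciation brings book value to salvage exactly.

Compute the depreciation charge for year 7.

Depreciable base = $242,278 − $12,300 = $229,978.
Year 1: ⌊$242,278 × 125%/8⌋ = $37,855. Book value $204,423.
Year 2: ⌊$204,423 × 125%/8⌋ = $31,941. Book value $172,482.
Year 3: ⌊$172,482 × 125%/8⌋ = $26,950. Book value $145,532.
Year 4: ⌊$145,532 × 125%/8⌋ = $22,739. Book value $122,793.
Year 5: ⌊$122,793 × 125%/8⌋ = $19,186. Book value $103,607.
Year 6: ⌊$103,607 × 125%/8⌋ = $16,188. Book value $87,419.
Year 7: ⌊$87,419 × 125%/8⌋ = $13,659. Book value $73,760.

$13,659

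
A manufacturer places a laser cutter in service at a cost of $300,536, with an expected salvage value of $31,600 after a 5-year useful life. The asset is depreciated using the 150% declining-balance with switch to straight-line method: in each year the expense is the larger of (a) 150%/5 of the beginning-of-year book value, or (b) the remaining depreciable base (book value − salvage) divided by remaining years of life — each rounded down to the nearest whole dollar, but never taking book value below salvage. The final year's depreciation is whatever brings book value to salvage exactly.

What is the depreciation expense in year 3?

$44,179

Depreciable base = $300,536 − $31,600 = $268,936.
Year 1: DB = ⌊$300,536 × 150%/5⌋ = $90,160; SL = ⌊$268,936/5⌋ = $53,787 → take DB $90,160. Book value $210,376.
Year 2: DB = ⌊$210,376 × 150%/5⌋ = $63,112; SL = ⌊$178,776/4⌋ = $44,694 → take DB $63,112. Book value $147,264.
Year 3: DB = ⌊$147,264 × 150%/5⌋ = $44,179; SL = ⌊$115,664/3⌋ = $38,554 → take DB $44,179. Book value $103,085.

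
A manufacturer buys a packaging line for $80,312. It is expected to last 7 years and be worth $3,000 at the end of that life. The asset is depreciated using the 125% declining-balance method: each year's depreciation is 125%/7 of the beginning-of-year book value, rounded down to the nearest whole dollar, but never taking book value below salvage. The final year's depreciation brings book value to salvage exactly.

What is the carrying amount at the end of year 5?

$30,037

Depreciable base = $80,312 − $3,000 = $77,312.
Year 1: ⌊$80,312 × 125%/7⌋ = $14,341. Book value $65,971.
Year 2: ⌊$65,971 × 125%/7⌋ = $11,780. Book value $54,191.
Year 3: ⌊$54,191 × 125%/7⌋ = $9,676. Book value $44,515.
Year 4: ⌊$44,515 × 125%/7⌋ = $7,949. Book value $36,566.
Year 5: ⌊$36,566 × 125%/7⌋ = $6,529. Book value $30,037.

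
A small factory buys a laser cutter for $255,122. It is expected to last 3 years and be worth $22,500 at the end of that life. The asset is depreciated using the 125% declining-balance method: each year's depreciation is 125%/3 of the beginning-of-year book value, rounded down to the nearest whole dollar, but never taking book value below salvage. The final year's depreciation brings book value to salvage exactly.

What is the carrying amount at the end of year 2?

$86,813

Depreciable base = $255,122 − $22,500 = $232,622.
Year 1: ⌊$255,122 × 125%/3⌋ = $106,300. Book value $148,822.
Year 2: ⌊$148,822 × 125%/3⌋ = $62,009. Book value $86,813.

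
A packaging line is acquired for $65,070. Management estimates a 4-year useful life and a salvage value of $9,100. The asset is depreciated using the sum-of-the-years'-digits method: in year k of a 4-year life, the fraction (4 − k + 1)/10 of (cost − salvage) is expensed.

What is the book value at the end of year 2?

Depreciable base = $65,070 − $9,100 = $55,970.
Sum of the years' digits = 4+3+2+1 = 10.
Year 1: $55,970 × 4/10 = $22,388. Book value $42,682.
Year 2: $55,970 × 3/10 = $16,791. Book value $25,891.

$25,891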